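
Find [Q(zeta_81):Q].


The degree equals Euler's totient phi(81).
81 = 3^4
phi(81) = 54

54


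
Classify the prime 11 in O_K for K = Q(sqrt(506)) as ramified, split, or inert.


K = Q(sqrt(506)). Since d mod 4 = 2, disc(K) = 2024.
Check p | disc: 2024 mod 11 = 0.
p divides disc, so p ramifies: (p) = P^2 with e=2, f=1, g=1.
Therefore p is ramified.

ramified


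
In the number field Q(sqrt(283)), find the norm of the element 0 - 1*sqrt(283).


N(a + b*sqrt(d)) = a^2 - d*b^2
= (0)^2 - (283)*(-1)^2
= 0 - 283
= -283

-283


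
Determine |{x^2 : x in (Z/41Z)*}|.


For prime p, the number of non-zero quadratic residues is (p-1)/2.
= (41-1)/2
= 20

20


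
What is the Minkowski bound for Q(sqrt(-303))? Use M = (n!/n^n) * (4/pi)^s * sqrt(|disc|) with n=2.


d = -303, d mod 4 = 1, so disc(K) = d = -303; |disc(K)| = 303
Imaginary quadratic field, so n = 2, s = r2 = 1, r1 = 0
M = (n!/n^n) * (4/pi)^s * sqrt(|disc(K)|) = (2!/2^2) * (4/pi)^1 * sqrt(303)
= 0.5 * 1.273240 * 17.406895
= 11.0816

11.0816


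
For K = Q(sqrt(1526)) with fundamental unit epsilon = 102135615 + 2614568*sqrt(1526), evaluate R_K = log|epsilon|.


epsilon = 102135615 + 2614568*sqrt(1526)
= 2.0427e+08
R = ln(2.0427e+08)
= 19.1350

19.1350


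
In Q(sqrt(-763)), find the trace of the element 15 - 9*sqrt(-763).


Tr(a + b*sqrt(d)) = (a + b*sqrt(d)) + (a - b*sqrt(d)) = 2a
= 2 * (15)
= 30

30


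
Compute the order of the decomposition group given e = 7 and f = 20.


|D_P| = e * f
= 7 * 20
= 140

140


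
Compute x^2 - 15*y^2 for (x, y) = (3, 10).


x^2 - d*y^2
= 3^2 - 15*10^2
= 9 - 1500
= -1491

-1491


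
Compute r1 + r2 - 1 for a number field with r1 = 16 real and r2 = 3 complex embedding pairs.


By Dirichlet's unit theorem:
rank = r1 + r2 - 1
= 16 + 3 - 1
= 18

18


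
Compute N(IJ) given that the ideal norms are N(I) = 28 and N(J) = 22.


N(IJ) = N(I) * N(J)
= 28 * 22
= 616

616


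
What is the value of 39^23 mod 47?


p = 47 is prime and the exponent is (p-1)/2 = 23, so by Euler's criterion 39^23 = (39/47) = +1 or -1 mod 47.
Compute by square-and-multiply:
  23 = 16 + 4 + 2 + 1 (binary 10111)
  Repeated squaring mod 47: 39^1 = 39, 39^2 = 17, 39^4 = 7, 39^8 = 2, 39^16 = 4
  39^23 = 39^16 * 39^4 * 39^2 * 39^1 = 4 * 7 * 17 * 39 mod 47
    4 * 7 = 28 = 28 mod 47
    28 * 17 = 476 = 6 mod 47
    6 * 39 = 234 = 46 mod 47
  39^23 = 46 mod 47
Result 46 = p - 1 = -1 mod 47: 39 is a quadratic non-residue mod 47. As a residue in [0, p-1] the value is 46.
39^23 mod 47 = 46

46


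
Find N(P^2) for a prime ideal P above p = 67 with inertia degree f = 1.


N(P^a) = p^(a*f)
= 67^(2*1)
= 67^2
= 4489

4489


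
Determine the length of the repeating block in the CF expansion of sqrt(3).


Run the CF algorithm for sqrt(3).
a_0 = floor(sqrt(3)) = 1; set m_0=0, q_0=1.
Recurrence: m' = q*a - m,  q' = (d - m'^2)/q,  a' = floor((a_0 + m')/q').
  step 1: m=1, q=2, a=1
  step 2: m=1, q=1, a=2
a_2 = 2*a_0 = 2, so the period closes here.
sqrt(3) = [1; 1, 2]
Period length = 2

2


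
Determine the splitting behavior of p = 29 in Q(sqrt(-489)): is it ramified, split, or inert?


K = Q(sqrt(-489)). Since d mod 4 = 3, disc(K) = -1956.
Check p | disc: -1956 mod 29 = 16.
p does not divide disc. Compute Legendre symbol (d/p):
4^((29-1)/2) mod 29 = 1
(d/p) = 1, so p splits: (p) = P*P' with e=1, f=1, g=2.
Therefore p is split.

split


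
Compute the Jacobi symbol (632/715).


Compute (632/715) via quadratic reciprocity:
  pull out 2: (2/715) = -1  (since 715 mod 8 = 3)
  pull out 2: (2/715) = -1  (since 715 mod 8 = 3)
  pull out 2: (2/715) = -1  (since 715 mod 8 = 3)
  reciprocity: (79/715) -> -(715/79)
  reduce: (4/79)
  pull out 2: (2/79) = +1  (since 79 mod 8 = 7)
  pull out 2: (2/79) = +1  (since 79 mod 8 = 7)
  (1/79) = 1
Product of signs = 1

1


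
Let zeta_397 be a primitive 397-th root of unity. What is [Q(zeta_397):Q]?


The degree equals Euler's totient phi(397).
397 = 397
phi(397) = 396

396


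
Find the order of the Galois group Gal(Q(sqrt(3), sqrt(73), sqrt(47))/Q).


The 3 square roots of distinct primes are multiplicatively independent over Q,
so [K:Q] = 2^3 and Gal(K/Q) is isomorphic to (Z/2Z)^3.
|Gal| = 2^3 = 8

8


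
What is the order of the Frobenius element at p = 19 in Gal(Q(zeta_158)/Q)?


The Frobenius at p in Gal(Q(zeta_n)/Q) = (Z/nZ)* is the class of p, so its order is ord_158(19), the smallest k >= 1 with 19^k = 1 mod 158.
n = 158 = 2 * 79, phi(158) = 78; the order divides phi(n).
Divisors of 78: 1, 2, 3, 6, 13, 26, 39, 78
Repeated squaring mod 158: 19^1 = 19, 19^2 = 45, 19^4 = 129, 19^8 = 51, 19^16 = 73, 19^32 = 115, 19^64 = 111
Test divisors in increasing order:
  k=1: 19^1 = 19 mod 158
  k=2: 19^2 = 45 mod 158
  k=3: 19^3 = 45 * 19 = 65 mod 158
  k=6: 19^6 = 129 * 45 = 117 mod 158
  k=13: 19^13 = 51 * 129 * 19 = 23 mod 158
  k=26: 19^26 = 73 * 51 * 45 = 55 mod 158
  k=39: 19^39 = 115 * 129 * 45 * 19 = 1 mod 158  <- first divisor giving 1
Order = 39

39


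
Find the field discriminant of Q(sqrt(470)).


For K = Q(sqrt(d)) with d squarefree: disc(K) = d if d = 1 mod 4, and disc(K) = 4d if d = 2 or 3 mod 4.
Here d = 470, and d mod 4 = 2.
d = 2 mod 4, not 1 (O_K = Z[sqrt(d)]), so disc(K) = 4d = 4 * (470) = 1880

1880


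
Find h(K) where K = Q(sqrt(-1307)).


K = Q(sqrt(-1307)). d mod 4 = 1, so D = disc(K) = d = -1307
h(K) equals the number of primitive reduced positive-definite forms (a, b, c) = a*x^2 + b*x*y + c*y^2 with b^2 - 4ac = D,
where reduced means |b| <= a <= c, with b >= 0 whenever |b| = a or a = c, and primitive means gcd(a, b, c) = 1.
Reduced forces 3a^2 <= |D| = 1307, so 1 <= a <= 20; b must have the parity of D, and c = (b^2 - D)/(4a) must be an integer >= a.
Enumerate a = 1..20, b in [-a, a]:
  a=1: (1, 1, 327)  [1]
  a=2: none
  a=3: (3, -1, 109), (3, 1, 109)  [2]
  a=4..6: none
  a=7: (7, -3, 47), (7, 3, 47)  [2]
  a=8: none
  a=9: (9, -5, 37), (9, 5, 37)  [2]
  a=10..16: none
  a=17: (17, -11, 21), (17, 11, 21)  [2]
  a=18: none
  a=19: (19, -17, 21), (19, 17, 21)  [2]
  a=20: none
Total reduced forms: 1 + 2 + 2 + 2 + 2 + 2 = 11
h = 11

11


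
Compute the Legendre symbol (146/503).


p = 503 is prime, so compute (146/503) with the reciprocity algorithm (Jacobi-symbol steps: pull out 2s via (2/n), flip via reciprocity, reduce):
  pull out 2: (2/503) = +1  (since 503 mod 8 = 7)
  reciprocity: (73/503) -> +(503/73)
  reduce: (65/73)
  reciprocity: (65/73) -> +(73/65)
  reduce: (8/65)
  pull out 2: (2/65) = +1  (since 65 mod 8 = 1)
  pull out 2: (2/65) = +1  (since 65 mod 8 = 1)
  pull out 2: (2/65) = +1  (since 65 mod 8 = 1)
  (1/65) = 1
Product of signs = 1
(146/503) = 1

1


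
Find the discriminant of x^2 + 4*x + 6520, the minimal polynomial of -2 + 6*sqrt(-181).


The element -2 + 6*sqrt(-181) has minimal polynomial:
x^2 + 4*x + 6520
Discriminant = (4)^2 - 4*(6520)
= 16 - 26080
= -26064

-26064


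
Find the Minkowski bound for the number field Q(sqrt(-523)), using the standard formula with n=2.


d = -523, d mod 4 = 1, so disc(K) = d = -523; |disc(K)| = 523
Imaginary quadratic field, so n = 2, s = r2 = 1, r1 = 0
M = (n!/n^n) * (4/pi)^s * sqrt(|disc(K)|) = (2!/2^2) * (4/pi)^1 * sqrt(523)
= 0.5 * 1.273240 * 22.869193
= 14.5590

14.5590


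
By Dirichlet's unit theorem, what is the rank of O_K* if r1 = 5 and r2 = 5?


By Dirichlet's unit theorem:
rank = r1 + r2 - 1
= 5 + 5 - 1
= 9

9


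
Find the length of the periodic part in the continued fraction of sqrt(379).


Run the CF algorithm for sqrt(379).
a_0 = floor(sqrt(379)) = 19; set m_0=0, q_0=1.
Recurrence: m' = q*a - m,  q' = (d - m'^2)/q,  a' = floor((a_0 + m')/q').
  step 1: m=19, q=18, a=2
  step 2: m=17, q=5, a=7
  step 3: m=18, q=11, a=3
  step 4: m=15, q=14, a=2
  step 5: m=13, q=15, a=2
  step 6: m=17, q=6, a=6
  step 7: m=19, q=3, a=12
  step 8: m=17, q=30, a=1
  step 9: m=13, q=7, a=4
  step 10: m=15, q=22, a=1
  step 11: m=7, q=15, a=1
  step 12: m=8, q=21, a=1
  step 13: m=13, q=10, a=3
  step 14: m=17, q=9, a=4
  step 15: m=19, q=2, a=19
  step 16: m=19, q=9, a=4
  step 17: m=17, q=10, a=3
  step 18: m=13, q=21, a=1
  step 19: m=8, q=15, a=1
  step 20: m=7, q=22, a=1
  step 21: m=15, q=7, a=4
  step 22: m=13, q=30, a=1
  step 23: m=17, q=3, a=12
  step 24: m=19, q=6, a=6
  step 25: m=17, q=15, a=2
  step 26: m=13, q=14, a=2
  step 27: m=15, q=11, a=3
  step 28: m=18, q=5, a=7
  step 29: m=17, q=18, a=2
  step 30: m=19, q=1, a=38
a_30 = 2*a_0 = 38, so the period closes here.
sqrt(379) = [19; 2, 7, 3, 2, 2, 6, 12, 1, 4, 1, 1, 1, 3, 4, 19, 4, 3, 1, 1, 1, 4, 1, 12, 6, 2, 2, 3, 7, 2, 38]
Period length = 30

30


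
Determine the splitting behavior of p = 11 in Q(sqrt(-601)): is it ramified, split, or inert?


K = Q(sqrt(-601)). Since d mod 4 = 3, disc(K) = -2404.
Check p | disc: -2404 mod 11 = 5.
p does not divide disc. Compute Legendre symbol (d/p):
4^((11-1)/2) mod 11 = 1
(d/p) = 1, so p splits: (p) = P*P' with e=1, f=1, g=2.
Therefore p is split.

split


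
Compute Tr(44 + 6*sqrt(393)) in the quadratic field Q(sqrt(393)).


Tr(a + b*sqrt(d)) = (a + b*sqrt(d)) + (a - b*sqrt(d)) = 2a
= 2 * (44)
= 88

88


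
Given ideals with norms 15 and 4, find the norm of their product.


N(IJ) = N(I) * N(J)
= 15 * 4
= 60

60


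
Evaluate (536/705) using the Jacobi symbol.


Compute (536/705) via quadratic reciprocity:
  pull out 2: (2/705) = +1  (since 705 mod 8 = 1)
  pull out 2: (2/705) = +1  (since 705 mod 8 = 1)
  pull out 2: (2/705) = +1  (since 705 mod 8 = 1)
  reciprocity: (67/705) -> +(705/67)
  reduce: (35/67)
  reciprocity: (35/67) -> -(67/35)
  reduce: (32/35)
  pull out 2: (2/35) = -1  (since 35 mod 8 = 3)
  pull out 2: (2/35) = -1  (since 35 mod 8 = 3)
  pull out 2: (2/35) = -1  (since 35 mod 8 = 3)
  pull out 2: (2/35) = -1  (since 35 mod 8 = 3)
  pull out 2: (2/35) = -1  (since 35 mod 8 = 3)
  (1/35) = 1
Product of signs = 1

1


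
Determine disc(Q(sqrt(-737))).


For K = Q(sqrt(d)) with d squarefree: disc(K) = d if d = 1 mod 4, and disc(K) = 4d if d = 2 or 3 mod 4.
Here d = -737, and d mod 4 = 3.
d = 3 mod 4, not 1 (O_K = Z[sqrt(d)]), so disc(K) = 4d = 4 * (-737) = -2948

-2948


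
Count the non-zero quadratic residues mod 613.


For prime p, the number of non-zero quadratic residues is (p-1)/2.
= (613-1)/2
= 306

306


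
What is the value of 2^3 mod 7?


p = 7 is prime and the exponent is (p-1)/2 = 3, so by Euler's criterion 2^3 = (2/7) = +1 or -1 mod 7.
Compute by square-and-multiply:
  3 = 2 + 1 (binary 11)
  Repeated squaring mod 7: 2^1 = 2, 2^2 = 4
  2^3 = 2^2 * 2^1 = 4 * 2 mod 7
    4 * 2 = 8 = 1 mod 7
  2^3 = 1 mod 7
Result 1: 2 is a quadratic residue mod 7.
2^3 mod 7 = 1

1


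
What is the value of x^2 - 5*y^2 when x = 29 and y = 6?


x^2 - d*y^2
= 29^2 - 5*6^2
= 841 - 180
= 661

661


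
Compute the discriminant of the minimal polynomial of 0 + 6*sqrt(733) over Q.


The element 0 + 6*sqrt(733) has minimal polynomial:
x^2 + 0*x - 26388
Discriminant = (0)^2 - 4*(-26388)
= 0 + 105552
= 105552

105552


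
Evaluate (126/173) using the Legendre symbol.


p = 173 is prime, so compute (126/173) with the reciprocity algorithm (Jacobi-symbol steps: pull out 2s via (2/n), flip via reciprocity, reduce):
  pull out 2: (2/173) = -1  (since 173 mod 8 = 5)
  reciprocity: (63/173) -> +(173/63)
  reduce: (47/63)
  reciprocity: (47/63) -> -(63/47)
  reduce: (16/47)
  pull out 2: (2/47) = +1  (since 47 mod 8 = 7)
  pull out 2: (2/47) = +1  (since 47 mod 8 = 7)
  pull out 2: (2/47) = +1  (since 47 mod 8 = 7)
  pull out 2: (2/47) = +1  (since 47 mod 8 = 7)
  (1/47) = 1
Product of signs = 1
(126/173) = 1

1


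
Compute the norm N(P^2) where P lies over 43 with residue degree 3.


N(P^a) = p^(a*f)
= 43^(2*3)
= 43^6
= 6321363049

6321363049


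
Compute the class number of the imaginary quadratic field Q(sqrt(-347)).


K = Q(sqrt(-347)). d mod 4 = 1, so D = disc(K) = d = -347
h(K) equals the number of primitive reduced positive-definite forms (a, b, c) = a*x^2 + b*x*y + c*y^2 with b^2 - 4ac = D,
where reduced means |b| <= a <= c, with b >= 0 whenever |b| = a or a = c, and primitive means gcd(a, b, c) = 1.
Reduced forces 3a^2 <= |D| = 347, so 1 <= a <= 10; b must have the parity of D, and c = (b^2 - D)/(4a) must be an integer >= a.
Enumerate a = 1..10, b in [-a, a]:
  a=1: (1, 1, 87)  [1]
  a=2: none
  a=3: (3, -1, 29), (3, 1, 29)  [2]
  a=4..8: none
  a=9: (9, -7, 11), (9, 7, 11)  [2]
  a=10: none
Total reduced forms: 1 + 2 + 2 = 5
h = 5

5


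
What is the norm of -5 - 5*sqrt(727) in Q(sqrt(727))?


N(a + b*sqrt(d)) = a^2 - d*b^2
= (-5)^2 - (727)*(-5)^2
= 25 - 18175
= -18150

-18150


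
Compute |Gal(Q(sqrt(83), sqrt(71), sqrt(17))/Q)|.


The 3 square roots of distinct primes are multiplicatively independent over Q,
so [K:Q] = 2^3 and Gal(K/Q) is isomorphic to (Z/2Z)^3.
|Gal| = 2^3 = 8

8


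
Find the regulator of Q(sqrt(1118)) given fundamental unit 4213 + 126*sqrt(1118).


epsilon = 4213 + 126*sqrt(1118)
= 8425.9999
R = ln(8425.9999)
= 9.0391

9.0391


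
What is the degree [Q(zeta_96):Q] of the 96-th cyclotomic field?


The degree equals Euler's totient phi(96).
96 = 2^5 * 3
phi(96) = 32

32


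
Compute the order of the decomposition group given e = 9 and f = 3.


|D_P| = e * f
= 9 * 3
= 27

27


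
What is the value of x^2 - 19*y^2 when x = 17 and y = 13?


x^2 - d*y^2
= 17^2 - 19*13^2
= 289 - 3211
= -2922

-2922


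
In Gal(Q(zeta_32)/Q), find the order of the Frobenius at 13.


The Frobenius at p in Gal(Q(zeta_n)/Q) = (Z/nZ)* is the class of p, so its order is ord_32(13), the smallest k >= 1 with 13^k = 1 mod 32.
n = 32 = 2^5, phi(32) = 16; the order divides phi(n).
Divisors of 16: 1, 2, 4, 8, 16
Repeated squaring mod 32: 13^1 = 13, 13^2 = 9, 13^4 = 17, 13^8 = 1, 13^16 = 1
Test divisors in increasing order:
  k=1: 13^1 = 13 mod 32
  k=2: 13^2 = 9 mod 32
  k=4: 13^4 = 17 mod 32
  k=8: 13^8 = 1 mod 32  <- first divisor giving 1
Order = 8

8


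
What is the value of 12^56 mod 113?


p = 113 is prime and the exponent is (p-1)/2 = 56, so by Euler's criterion 12^56 = (12/113) = +1 or -1 mod 113.
Compute by square-and-multiply:
  56 = 32 + 16 + 8 (binary 111000)
  Repeated squaring mod 113: 12^1 = 12, 12^2 = 31, 12^4 = 57, 12^8 = 85, 12^16 = 106, 12^32 = 49
  12^56 = 12^32 * 12^16 * 12^8 = 49 * 106 * 85 mod 113
    49 * 106 = 5194 = 109 mod 113
    109 * 85 = 9265 = 112 mod 113
  12^56 = 112 mod 113
Result 112 = p - 1 = -1 mod 113: 12 is a quadratic non-residue mod 113. As a residue in [0, p-1] the value is 112.
12^56 mod 113 = 112

112


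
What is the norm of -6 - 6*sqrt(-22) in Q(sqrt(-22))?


N(a + b*sqrt(d)) = a^2 - d*b^2
= (-6)^2 - (-22)*(-6)^2
= 36 + 792
= 828

828


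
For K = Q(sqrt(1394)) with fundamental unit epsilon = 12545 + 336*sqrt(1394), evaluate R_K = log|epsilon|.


epsilon = 12545 + 336*sqrt(1394)
= 25090.0000
R = ln(25090.0000)
= 10.1302

10.1302


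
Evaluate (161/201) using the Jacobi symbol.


Compute (161/201) via quadratic reciprocity:
  reciprocity: (161/201) -> +(201/161)
  reduce: (40/161)
  pull out 2: (2/161) = +1  (since 161 mod 8 = 1)
  pull out 2: (2/161) = +1  (since 161 mod 8 = 1)
  pull out 2: (2/161) = +1  (since 161 mod 8 = 1)
  reciprocity: (5/161) -> +(161/5)
  reduce: (1/5)
  (1/5) = 1
Product of signs = 1

1


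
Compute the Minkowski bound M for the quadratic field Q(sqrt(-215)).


d = -215, d mod 4 = 1, so disc(K) = d = -215; |disc(K)| = 215
Imaginary quadratic field, so n = 2, s = r2 = 1, r1 = 0
M = (n!/n^n) * (4/pi)^s * sqrt(|disc(K)|) = (2!/2^2) * (4/pi)^1 * sqrt(215)
= 0.5 * 1.273240 * 14.662878
= 9.3347

9.3347


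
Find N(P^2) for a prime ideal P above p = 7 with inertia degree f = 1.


N(P^a) = p^(a*f)
= 7^(2*1)
= 7^2
= 49

49


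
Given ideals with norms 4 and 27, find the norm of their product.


N(IJ) = N(I) * N(J)
= 4 * 27
= 108

108


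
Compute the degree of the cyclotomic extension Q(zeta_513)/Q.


The degree equals Euler's totient phi(513).
513 = 3^3 * 19
phi(513) = 324

324


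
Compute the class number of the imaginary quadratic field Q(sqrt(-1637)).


K = Q(sqrt(-1637)). d mod 4 = 3, so D = disc(K) = 4d = -6548
h(K) equals the number of primitive reduced positive-definite forms (a, b, c) = a*x^2 + b*x*y + c*y^2 with b^2 - 4ac = D,
where reduced means |b| <= a <= c, with b >= 0 whenever |b| = a or a = c, and primitive means gcd(a, b, c) = 1.
Reduced forces 3a^2 <= |D| = 6548, so 1 <= a <= 46; b must have the parity of D, and c = (b^2 - D)/(4a) must be an integer >= a.
Enumerate a = 1..46, b in [-a, a]:
  a=1: (1, 0, 1637)  [1]
  a=2: (2, 2, 819)  [1]
  a=3: (3, -2, 546), (3, 2, 546)  [2]
  a=4..5: none
  a=6: (6, -2, 273), (6, 2, 273)  [2]
  a=7: (7, -2, 234), (7, 2, 234)  [2]
  a=8: none
  a=9: (9, -2, 182), (9, 2, 182)  [2]
  a=10..12: none
  a=13: (13, -2, 126), (13, 2, 126)  [2]
  a=14: (14, -2, 117), (14, 2, 117)  [2]
  a=15..17: none
  a=18: (18, -2, 91), (18, 2, 91)  [2]
  a=19: (19, -8, 87), (19, 8, 87)  [2]
  a=20: none
  a=21: (21, -16, 81), (21, -2, 78), (21, 2, 78), (21, 16, 81)  [4]
  a=22..25: none
  a=26: (26, -2, 63), (26, 2, 63)  [2]
  a=27: (27, -16, 63), (27, 16, 63)  [2]
  a=28: none
  a=29: (29, -8, 57), (29, 8, 57)  [2]
  a=30..36: none
  a=37: (37, -36, 53), (37, 36, 53)  [2]
  a=38: (38, -30, 49), (38, 30, 49)  [2]
  a=39: (39, -28, 47), (39, -2, 42), (39, 2, 42), (39, 28, 47)  [4]
  a=40..41: none
  a=42: (42, -26, 43), (42, 26, 43)  [2]
  a=43..46: none
Total reduced forms: 1 + 1 + 2 + 2 + 2 + 2 + 2 + 2 + 2 + 2 + 4 + 2 + 2 + 2 + 2 + 2 + 4 + 2 = 38
h = 38

38


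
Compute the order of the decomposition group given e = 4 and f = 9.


|D_P| = e * f
= 4 * 9
= 36

36


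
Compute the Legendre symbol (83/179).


p = 179 is prime, so compute (83/179) with the reciprocity algorithm (Jacobi-symbol steps: pull out 2s via (2/n), flip via reciprocity, reduce):
  reciprocity: (83/179) -> -(179/83)
  reduce: (13/83)
  reciprocity: (13/83) -> +(83/13)
  reduce: (5/13)
  reciprocity: (5/13) -> +(13/5)
  reduce: (3/5)
  reciprocity: (3/5) -> +(5/3)
  reduce: (2/3)
  pull out 2: (2/3) = -1  (since 3 mod 8 = 3)
  (1/3) = 1
Product of signs = 1
(83/179) = 1

1


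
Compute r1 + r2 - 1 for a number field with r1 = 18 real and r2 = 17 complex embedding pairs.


By Dirichlet's unit theorem:
rank = r1 + r2 - 1
= 18 + 17 - 1
= 34

34


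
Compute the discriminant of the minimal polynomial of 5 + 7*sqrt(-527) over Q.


The element 5 + 7*sqrt(-527) has minimal polynomial:
x^2 - 10*x + 25848
Discriminant = (-10)^2 - 4*(25848)
= 100 - 103392
= -103292

-103292


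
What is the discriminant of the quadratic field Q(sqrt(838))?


For K = Q(sqrt(d)) with d squarefree: disc(K) = d if d = 1 mod 4, and disc(K) = 4d if d = 2 or 3 mod 4.
Here d = 838, and d mod 4 = 2.
d = 2 mod 4, not 1 (O_K = Z[sqrt(d)]), so disc(K) = 4d = 4 * (838) = 3352

3352


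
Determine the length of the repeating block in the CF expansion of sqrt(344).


Run the CF algorithm for sqrt(344).
a_0 = floor(sqrt(344)) = 18; set m_0=0, q_0=1.
Recurrence: m' = q*a - m,  q' = (d - m'^2)/q,  a' = floor((a_0 + m')/q').
  step 1: m=18, q=20, a=1
  step 2: m=2, q=17, a=1
  step 3: m=15, q=7, a=4
  step 4: m=13, q=25, a=1
  step 5: m=12, q=8, a=3
  step 6: m=12, q=25, a=1
  step 7: m=13, q=7, a=4
  step 8: m=15, q=17, a=1
  step 9: m=2, q=20, a=1
  step 10: m=18, q=1, a=36
a_10 = 2*a_0 = 36, so the period closes here.
sqrt(344) = [18; 1, 1, 4, 1, 3, 1, 4, 1, 1, 36]
Period length = 10

10


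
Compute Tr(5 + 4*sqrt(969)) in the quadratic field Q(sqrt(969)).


Tr(a + b*sqrt(d)) = (a + b*sqrt(d)) + (a - b*sqrt(d)) = 2a
= 2 * (5)
= 10

10


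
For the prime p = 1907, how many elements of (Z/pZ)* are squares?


For prime p, the number of non-zero quadratic residues is (p-1)/2.
= (1907-1)/2
= 953

953


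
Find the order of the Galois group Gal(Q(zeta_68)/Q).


|Gal(Q(zeta_68)/Q)| = phi(68)
= 32

32


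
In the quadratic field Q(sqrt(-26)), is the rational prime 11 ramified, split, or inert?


K = Q(sqrt(-26)). Since d mod 4 = 2, disc(K) = -104.
Check p | disc: -104 mod 11 = 6.
p does not divide disc. Compute Legendre symbol (d/p):
7^((11-1)/2) mod 11 = -1
(d/p) = -1, so p is inert: (p) stays prime with e=1, f=2, g=1.
Therefore p is inert.

inert


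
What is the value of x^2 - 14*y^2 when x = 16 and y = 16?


x^2 - d*y^2
= 16^2 - 14*16^2
= 256 - 3584
= -3328

-3328


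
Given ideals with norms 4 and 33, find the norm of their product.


N(IJ) = N(I) * N(J)
= 4 * 33
= 132

132


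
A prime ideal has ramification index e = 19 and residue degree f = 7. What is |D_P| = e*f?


|D_P| = e * f
= 19 * 7
= 133

133


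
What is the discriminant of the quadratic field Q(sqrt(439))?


For K = Q(sqrt(d)) with d squarefree: disc(K) = d if d = 1 mod 4, and disc(K) = 4d if d = 2 or 3 mod 4.
Here d = 439, and d mod 4 = 3.
d = 3 mod 4, not 1 (O_K = Z[sqrt(d)]), so disc(K) = 4d = 4 * (439) = 1756

1756


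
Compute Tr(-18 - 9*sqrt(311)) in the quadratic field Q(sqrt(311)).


Tr(a + b*sqrt(d)) = (a + b*sqrt(d)) + (a - b*sqrt(d)) = 2a
= 2 * (-18)
= -36

-36


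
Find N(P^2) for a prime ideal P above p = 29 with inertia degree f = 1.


N(P^a) = p^(a*f)
= 29^(2*1)
= 29^2
= 841

841


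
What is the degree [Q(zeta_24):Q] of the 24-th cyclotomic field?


The degree equals Euler's totient phi(24).
24 = 2^3 * 3
phi(24) = 8

8


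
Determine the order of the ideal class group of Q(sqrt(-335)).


K = Q(sqrt(-335)). d mod 4 = 1, so D = disc(K) = d = -335
h(K) equals the number of primitive reduced positive-definite forms (a, b, c) = a*x^2 + b*x*y + c*y^2 with b^2 - 4ac = D,
where reduced means |b| <= a <= c, with b >= 0 whenever |b| = a or a = c, and primitive means gcd(a, b, c) = 1.
Reduced forces 3a^2 <= |D| = 335, so 1 <= a <= 10; b must have the parity of D, and c = (b^2 - D)/(4a) must be an integer >= a.
Enumerate a = 1..10, b in [-a, a]:
  a=1: (1, 1, 84)  [1]
  a=2: (2, -1, 42), (2, 1, 42)  [2]
  a=3: (3, -1, 28), (3, 1, 28)  [2]
  a=4: (4, -1, 21), (4, 1, 21)  [2]
  a=5: (5, 5, 18)  [1]
  a=6: (6, -5, 15), (6, -1, 14), (6, 1, 14), (6, 5, 15)  [4]
  a=7: (7, -1, 12), (7, 1, 12)  [2]
  a=8: (8, -7, 12), (8, 7, 12)  [2]
  a=9: (9, -5, 10), (9, 5, 10)  [2]
  a=10: none
Total reduced forms: 1 + 2 + 2 + 2 + 1 + 4 + 2 + 2 + 2 = 18
h = 18

18


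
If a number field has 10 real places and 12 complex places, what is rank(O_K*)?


By Dirichlet's unit theorem:
rank = r1 + r2 - 1
= 10 + 12 - 1
= 21

21


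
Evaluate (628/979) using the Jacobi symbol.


Compute (628/979) via quadratic reciprocity:
  pull out 2: (2/979) = -1  (since 979 mod 8 = 3)
  pull out 2: (2/979) = -1  (since 979 mod 8 = 3)
  reciprocity: (157/979) -> +(979/157)
  reduce: (37/157)
  reciprocity: (37/157) -> +(157/37)
  reduce: (9/37)
  reciprocity: (9/37) -> +(37/9)
  reduce: (1/9)
  (1/9) = 1
Product of signs = 1

1


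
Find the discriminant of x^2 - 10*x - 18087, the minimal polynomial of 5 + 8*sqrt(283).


The element 5 + 8*sqrt(283) has minimal polynomial:
x^2 - 10*x - 18087
Discriminant = (-10)^2 - 4*(-18087)
= 100 + 72348
= 72448

72448


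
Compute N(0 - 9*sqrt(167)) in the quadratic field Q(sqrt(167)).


N(a + b*sqrt(d)) = a^2 - d*b^2
= (0)^2 - (167)*(-9)^2
= 0 - 13527
= -13527

-13527


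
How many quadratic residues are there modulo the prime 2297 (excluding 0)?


For prime p, the number of non-zero quadratic residues is (p-1)/2.
= (2297-1)/2
= 1148

1148


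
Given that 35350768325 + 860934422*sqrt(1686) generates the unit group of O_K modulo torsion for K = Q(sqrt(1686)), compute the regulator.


epsilon = 35350768325 + 860934422*sqrt(1686)
= 7.0702e+10
R = ln(7.0702e+10)
= 24.9817

24.9817


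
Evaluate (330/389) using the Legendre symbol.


p = 389 is prime, so compute (330/389) with the reciprocity algorithm (Jacobi-symbol steps: pull out 2s via (2/n), flip via reciprocity, reduce):
  pull out 2: (2/389) = -1  (since 389 mod 8 = 5)
  reciprocity: (165/389) -> +(389/165)
  reduce: (59/165)
  reciprocity: (59/165) -> +(165/59)
  reduce: (47/59)
  reciprocity: (47/59) -> -(59/47)
  reduce: (12/47)
  pull out 2: (2/47) = +1  (since 47 mod 8 = 7)
  pull out 2: (2/47) = +1  (since 47 mod 8 = 7)
  reciprocity: (3/47) -> -(47/3)
  reduce: (2/3)
  pull out 2: (2/3) = -1  (since 3 mod 8 = 3)
  (1/3) = 1
Product of signs = 1
(330/389) = 1

1


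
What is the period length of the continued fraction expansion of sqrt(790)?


Run the CF algorithm for sqrt(790).
a_0 = floor(sqrt(790)) = 28; set m_0=0, q_0=1.
Recurrence: m' = q*a - m,  q' = (d - m'^2)/q,  a' = floor((a_0 + m')/q').
  step 1: m=28, q=6, a=9
  step 2: m=26, q=19, a=2
  step 3: m=12, q=34, a=1
  step 4: m=22, q=9, a=5
  step 5: m=23, q=29, a=1
  step 6: m=6, q=26, a=1
  step 7: m=20, q=15, a=3
  step 8: m=25, q=11, a=4
  step 9: m=19, q=39, a=1
  step 10: m=20, q=10, a=4
  step 11: m=20, q=39, a=1
  step 12: m=19, q=11, a=4
  step 13: m=25, q=15, a=3
  step 14: m=20, q=26, a=1
  step 15: m=6, q=29, a=1
  step 16: m=23, q=9, a=5
  step 17: m=22, q=34, a=1
  step 18: m=12, q=19, a=2
  step 19: m=26, q=6, a=9
  step 20: m=28, q=1, a=56
a_20 = 2*a_0 = 56, so the period closes here.
sqrt(790) = [28; 9, 2, 1, 5, 1, 1, 3, 4, 1, 4, 1, 4, 3, 1, 1, 5, 1, 2, 9, 56]
Period length = 20

20


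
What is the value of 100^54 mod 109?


p = 109 is prime and the exponent is (p-1)/2 = 54, so by Euler's criterion 100^54 = (100/109) = +1 or -1 mod 109.
Compute by square-and-multiply:
  54 = 32 + 16 + 4 + 2 (binary 110110)
  Repeated squaring mod 109: 100^1 = 100, 100^2 = 81, 100^4 = 21, 100^8 = 5, 100^16 = 25, 100^32 = 80
  100^54 = 100^32 * 100^16 * 100^4 * 100^2 = 80 * 25 * 21 * 81 mod 109
    80 * 25 = 2000 = 38 mod 109
    38 * 21 = 798 = 35 mod 109
    35 * 81 = 2835 = 1 mod 109
  100^54 = 1 mod 109
Result 1: 100 is a quadratic residue mod 109.
100^54 mod 109 = 1

1


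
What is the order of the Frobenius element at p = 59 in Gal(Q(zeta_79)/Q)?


The Frobenius at p in Gal(Q(zeta_n)/Q) = (Z/nZ)* is the class of p, so its order is ord_79(59), the smallest k >= 1 with 59^k = 1 mod 79.
n = 79 = 79, phi(79) = 78; the order divides phi(n).
Divisors of 78: 1, 2, 3, 6, 13, 26, 39, 78
Repeated squaring mod 79: 59^1 = 59, 59^2 = 5, 59^4 = 25, 59^8 = 72, 59^16 = 49, 59^32 = 31, 59^64 = 13
Test divisors in increasing order:
  k=1: 59^1 = 59 mod 79
  k=2: 59^2 = 5 mod 79
  k=3: 59^3 = 5 * 59 = 58 mod 79
  k=6: 59^6 = 25 * 5 = 46 mod 79
  k=13: 59^13 = 72 * 25 * 59 = 24 mod 79
  k=26: 59^26 = 49 * 72 * 5 = 23 mod 79
  k=39: 59^39 = 31 * 25 * 5 * 59 = 78 mod 79
  k=78: 59^78 = 13 * 72 * 25 * 5 = 1 mod 79  <- first divisor giving 1
Order = 78

78


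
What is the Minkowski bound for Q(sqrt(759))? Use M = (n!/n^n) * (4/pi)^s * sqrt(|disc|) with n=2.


d = 759, d mod 4 = 3, so disc(K) = 4d = 3036; |disc(K)| = 3036
Real quadratic field, so n = 2, s = r2 = 0, r1 = 2
M = (n!/n^n) * (4/pi)^s * sqrt(|disc(K)|) = (2!/2^2) * (4/pi)^0 * sqrt(3036)
= 0.5 * 1.000000 * 55.099909
= 27.5500

27.5500


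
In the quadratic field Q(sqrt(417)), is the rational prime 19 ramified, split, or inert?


K = Q(sqrt(417)). Since d mod 4 = 1, disc(K) = 417.
Check p | disc: 417 mod 19 = 18.
p does not divide disc. Compute Legendre symbol (d/p):
18^((19-1)/2) mod 19 = -1
(d/p) = -1, so p is inert: (p) stays prime with e=1, f=2, g=1.
Therefore p is inert.

inert


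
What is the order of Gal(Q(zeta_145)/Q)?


|Gal(Q(zeta_145)/Q)| = phi(145)
= 112

112


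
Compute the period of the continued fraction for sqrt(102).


Run the CF algorithm for sqrt(102).
a_0 = floor(sqrt(102)) = 10; set m_0=0, q_0=1.
Recurrence: m' = q*a - m,  q' = (d - m'^2)/q,  a' = floor((a_0 + m')/q').
  step 1: m=10, q=2, a=10
  step 2: m=10, q=1, a=20
a_2 = 2*a_0 = 20, so the period closes here.
sqrt(102) = [10; 10, 20]
Period length = 2

2


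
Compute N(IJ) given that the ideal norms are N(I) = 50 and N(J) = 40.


N(IJ) = N(I) * N(J)
= 50 * 40
= 2000

2000


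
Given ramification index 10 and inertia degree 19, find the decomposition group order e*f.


|D_P| = e * f
= 10 * 19
= 190

190


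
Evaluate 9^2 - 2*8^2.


x^2 - d*y^2
= 9^2 - 2*8^2
= 81 - 128
= -47

-47


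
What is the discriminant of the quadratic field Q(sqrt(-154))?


For K = Q(sqrt(d)) with d squarefree: disc(K) = d if d = 1 mod 4, and disc(K) = 4d if d = 2 or 3 mod 4.
Here d = -154, and d mod 4 = 2.
d = 2 mod 4, not 1 (O_K = Z[sqrt(d)]), so disc(K) = 4d = 4 * (-154) = -616

-616


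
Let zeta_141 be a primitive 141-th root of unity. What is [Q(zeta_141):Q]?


The degree equals Euler's totient phi(141).
141 = 3 * 47
phi(141) = 92

92


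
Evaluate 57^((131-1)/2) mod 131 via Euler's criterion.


p = 131 is prime and the exponent is (p-1)/2 = 65, so by Euler's criterion 57^65 = (57/131) = +1 or -1 mod 131.
Compute by square-and-multiply:
  65 = 64 + 1 (binary 1000001)
  Repeated squaring mod 131: 57^1 = 57, 57^2 = 105, 57^4 = 21, 57^8 = 48, 57^16 = 77, 57^32 = 34, 57^64 = 108
  57^65 = 57^64 * 57^1 = 108 * 57 mod 131
    108 * 57 = 6156 = 130 mod 131
  57^65 = 130 mod 131
Result 130 = p - 1 = -1 mod 131: 57 is a quadratic non-residue mod 131. As a residue in [0, p-1] the value is 130.
57^65 mod 131 = 130

130


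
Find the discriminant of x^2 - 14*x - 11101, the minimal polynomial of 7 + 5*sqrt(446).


The element 7 + 5*sqrt(446) has minimal polynomial:
x^2 - 14*x - 11101
Discriminant = (-14)^2 - 4*(-11101)
= 196 + 44404
= 44600

44600


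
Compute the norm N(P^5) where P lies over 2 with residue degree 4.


N(P^a) = p^(a*f)
= 2^(5*4)
= 2^20
= 1048576

1048576


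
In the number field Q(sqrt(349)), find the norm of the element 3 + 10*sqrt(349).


N(a + b*sqrt(d)) = a^2 - d*b^2
= (3)^2 - (349)*(10)^2
= 9 - 34900
= -34891

-34891


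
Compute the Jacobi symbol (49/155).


Compute (49/155) via quadratic reciprocity:
  reciprocity: (49/155) -> +(155/49)
  reduce: (8/49)
  pull out 2: (2/49) = +1  (since 49 mod 8 = 1)
  pull out 2: (2/49) = +1  (since 49 mod 8 = 1)
  pull out 2: (2/49) = +1  (since 49 mod 8 = 1)
  (1/49) = 1
Product of signs = 1

1


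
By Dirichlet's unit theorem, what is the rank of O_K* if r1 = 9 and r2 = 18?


By Dirichlet's unit theorem:
rank = r1 + r2 - 1
= 9 + 18 - 1
= 26

26


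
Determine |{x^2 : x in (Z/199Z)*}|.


For prime p, the number of non-zero quadratic residues is (p-1)/2.
= (199-1)/2
= 99

99


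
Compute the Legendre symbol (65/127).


p = 127 is prime, so compute (65/127) with the reciprocity algorithm (Jacobi-symbol steps: pull out 2s via (2/n), flip via reciprocity, reduce):
  reciprocity: (65/127) -> +(127/65)
  reduce: (62/65)
  pull out 2: (2/65) = +1  (since 65 mod 8 = 1)
  reciprocity: (31/65) -> +(65/31)
  reduce: (3/31)
  reciprocity: (3/31) -> -(31/3)
  reduce: (1/3)
  (1/3) = 1
Product of signs = -1
(65/127) = -1

-1


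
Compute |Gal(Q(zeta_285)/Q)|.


|Gal(Q(zeta_285)/Q)| = phi(285)
= 144

144


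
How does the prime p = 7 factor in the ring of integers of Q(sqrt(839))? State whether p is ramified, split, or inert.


K = Q(sqrt(839)). Since d mod 4 = 3, disc(K) = 3356.
Check p | disc: 3356 mod 7 = 3.
p does not divide disc. Compute Legendre symbol (d/p):
6^((7-1)/2) mod 7 = -1
(d/p) = -1, so p is inert: (p) stays prime with e=1, f=2, g=1.
Therefore p is inert.

inert


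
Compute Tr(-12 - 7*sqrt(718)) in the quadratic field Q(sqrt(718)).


Tr(a + b*sqrt(d)) = (a + b*sqrt(d)) + (a - b*sqrt(d)) = 2a
= 2 * (-12)
= -24

-24


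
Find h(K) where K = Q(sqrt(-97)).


K = Q(sqrt(-97)). d mod 4 = 3, so D = disc(K) = 4d = -388
h(K) equals the number of primitive reduced positive-definite forms (a, b, c) = a*x^2 + b*x*y + c*y^2 with b^2 - 4ac = D,
where reduced means |b| <= a <= c, with b >= 0 whenever |b| = a or a = c, and primitive means gcd(a, b, c) = 1.
Reduced forces 3a^2 <= |D| = 388, so 1 <= a <= 11; b must have the parity of D, and c = (b^2 - D)/(4a) must be an integer >= a.
Enumerate a = 1..11, b in [-a, a]:
  a=1: (1, 0, 97)  [1]
  a=2: (2, 2, 49)  [1]
  a=3..6: none
  a=7: (7, -2, 14), (7, 2, 14)  [2]
  a=8..11: none
Total reduced forms: 1 + 1 + 2 = 4
h = 4

4


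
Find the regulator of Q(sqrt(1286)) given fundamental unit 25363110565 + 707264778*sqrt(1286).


epsilon = 25363110565 + 707264778*sqrt(1286)
= 5.0726e+10
R = ln(5.0726e+10)
= 24.6497

24.6497


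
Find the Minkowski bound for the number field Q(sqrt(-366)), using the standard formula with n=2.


d = -366, d mod 4 = 2, so disc(K) = 4d = -1464; |disc(K)| = 1464
Imaginary quadratic field, so n = 2, s = r2 = 1, r1 = 0
M = (n!/n^n) * (4/pi)^s * sqrt(|disc(K)|) = (2!/2^2) * (4/pi)^1 * sqrt(1464)
= 0.5 * 1.273240 * 38.262253
= 24.3585

24.3585


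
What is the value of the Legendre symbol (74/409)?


p = 409 is prime, so compute (74/409) with the reciprocity algorithm (Jacobi-symbol steps: pull out 2s via (2/n), flip via reciprocity, reduce):
  pull out 2: (2/409) = +1  (since 409 mod 8 = 1)
  reciprocity: (37/409) -> +(409/37)
  reduce: (2/37)
  pull out 2: (2/37) = -1  (since 37 mod 8 = 5)
  (1/37) = 1
Product of signs = -1
(74/409) = -1

-1


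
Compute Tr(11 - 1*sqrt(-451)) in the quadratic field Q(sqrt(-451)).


Tr(a + b*sqrt(d)) = (a + b*sqrt(d)) + (a - b*sqrt(d)) = 2a
= 2 * (11)
= 22

22


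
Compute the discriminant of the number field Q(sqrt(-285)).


For K = Q(sqrt(d)) with d squarefree: disc(K) = d if d = 1 mod 4, and disc(K) = 4d if d = 2 or 3 mod 4.
Here d = -285, and d mod 4 = 3.
d = 3 mod 4, not 1 (O_K = Z[sqrt(d)]), so disc(K) = 4d = 4 * (-285) = -1140

-1140


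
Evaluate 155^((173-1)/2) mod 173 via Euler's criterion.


p = 173 is prime and the exponent is (p-1)/2 = 86, so by Euler's criterion 155^86 = (155/173) = +1 or -1 mod 173.
Compute by square-and-multiply:
  86 = 64 + 16 + 4 + 2 (binary 1010110)
  Repeated squaring mod 173: 155^1 = 155, 155^2 = 151, 155^4 = 138, 155^8 = 14, 155^16 = 23, 155^32 = 10, 155^64 = 100
  155^86 = 155^64 * 155^16 * 155^4 * 155^2 = 100 * 23 * 138 * 151 mod 173
    100 * 23 = 2300 = 51 mod 173
    51 * 138 = 7038 = 118 mod 173
    118 * 151 = 17818 = 172 mod 173
  155^86 = 172 mod 173
Result 172 = p - 1 = -1 mod 173: 155 is a quadratic non-residue mod 173. As a residue in [0, p-1] the value is 172.
155^86 mod 173 = 172

172


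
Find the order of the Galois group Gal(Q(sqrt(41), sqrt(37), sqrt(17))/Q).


The 3 square roots of distinct primes are multiplicatively independent over Q,
so [K:Q] = 2^3 and Gal(K/Q) is isomorphic to (Z/2Z)^3.
|Gal| = 2^3 = 8

8


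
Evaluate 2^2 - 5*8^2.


x^2 - d*y^2
= 2^2 - 5*8^2
= 4 - 320
= -316

-316


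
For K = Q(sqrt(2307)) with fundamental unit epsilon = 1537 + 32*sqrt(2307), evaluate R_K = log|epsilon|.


epsilon = 1537 + 32*sqrt(2307)
= 3073.9997
R = ln(3073.9997)
= 8.0307

8.0307


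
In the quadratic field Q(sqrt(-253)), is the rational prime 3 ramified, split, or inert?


K = Q(sqrt(-253)). Since d mod 4 = 3, disc(K) = -1012.
Check p | disc: -1012 mod 3 = 2.
p does not divide disc. Compute Legendre symbol (d/p):
2^((3-1)/2) mod 3 = -1
(d/p) = -1, so p is inert: (p) stays prime with e=1, f=2, g=1.
Therefore p is inert.

inert


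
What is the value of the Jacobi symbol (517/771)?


Compute (517/771) via quadratic reciprocity:
  reciprocity: (517/771) -> +(771/517)
  reduce: (254/517)
  pull out 2: (2/517) = -1  (since 517 mod 8 = 5)
  reciprocity: (127/517) -> +(517/127)
  reduce: (9/127)
  reciprocity: (9/127) -> +(127/9)
  reduce: (1/9)
  (1/9) = 1
Product of signs = -1

-1


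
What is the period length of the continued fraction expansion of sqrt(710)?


Run the CF algorithm for sqrt(710).
a_0 = floor(sqrt(710)) = 26; set m_0=0, q_0=1.
Recurrence: m' = q*a - m,  q' = (d - m'^2)/q,  a' = floor((a_0 + m')/q').
  step 1: m=26, q=34, a=1
  step 2: m=8, q=19, a=1
  step 3: m=11, q=31, a=1
  step 4: m=20, q=10, a=4
  step 5: m=20, q=31, a=1
  step 6: m=11, q=19, a=1
  step 7: m=8, q=34, a=1
  step 8: m=26, q=1, a=52
a_8 = 2*a_0 = 52, so the period closes here.
sqrt(710) = [26; 1, 1, 1, 4, 1, 1, 1, 52]
Period length = 8

8


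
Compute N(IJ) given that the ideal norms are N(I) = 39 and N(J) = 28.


N(IJ) = N(I) * N(J)
= 39 * 28
= 1092

1092


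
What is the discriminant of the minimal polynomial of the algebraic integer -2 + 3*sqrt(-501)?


The element -2 + 3*sqrt(-501) has minimal polynomial:
x^2 + 4*x + 4513
Discriminant = (4)^2 - 4*(4513)
= 16 - 18052
= -18036

-18036


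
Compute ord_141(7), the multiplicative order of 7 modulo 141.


We want ord_141(7), the smallest k >= 1 with 7^k = 1 mod 141.
n = 141 = 3 * 47, phi(141) = 92; the order divides phi(n).
Divisors of 92: 1, 2, 4, 23, 46, 92
Repeated squaring mod 141: 7^1 = 7, 7^2 = 49, 7^4 = 4, 7^8 = 16, 7^16 = 115, 7^32 = 112, 7^64 = 136
Test divisors in increasing order:
  k=1: 7^1 = 7 mod 141
  k=2: 7^2 = 49 mod 141
  k=4: 7^4 = 4 mod 141
  k=23: 7^23 = 115 * 4 * 49 * 7 = 1 mod 141  <- first divisor giving 1
Order = 23

23


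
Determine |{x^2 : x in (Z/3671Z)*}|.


For prime p, the number of non-zero quadratic residues is (p-1)/2.
= (3671-1)/2
= 1835

1835


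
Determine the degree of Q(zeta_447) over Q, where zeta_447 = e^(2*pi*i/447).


The degree equals Euler's totient phi(447).
447 = 3 * 149
phi(447) = 296

296


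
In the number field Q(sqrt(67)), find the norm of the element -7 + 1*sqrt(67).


N(a + b*sqrt(d)) = a^2 - d*b^2
= (-7)^2 - (67)*(1)^2
= 49 - 67
= -18

-18


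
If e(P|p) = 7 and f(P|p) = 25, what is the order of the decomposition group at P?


|D_P| = e * f
= 7 * 25
= 175

175


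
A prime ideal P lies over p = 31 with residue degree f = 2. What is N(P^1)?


N(P^a) = p^(a*f)
= 31^(1*2)
= 31^2
= 961

961


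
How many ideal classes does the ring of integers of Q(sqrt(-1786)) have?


K = Q(sqrt(-1786)). d mod 4 = 2, so D = disc(K) = 4d = -7144
h(K) equals the number of primitive reduced positive-definite forms (a, b, c) = a*x^2 + b*x*y + c*y^2 with b^2 - 4ac = D,
where reduced means |b| <= a <= c, with b >= 0 whenever |b| = a or a = c, and primitive means gcd(a, b, c) = 1.
Reduced forces 3a^2 <= |D| = 7144, so 1 <= a <= 48; b must have the parity of D, and c = (b^2 - D)/(4a) must be an integer >= a.
Enumerate a = 1..48, b in [-a, a]:
  a=1: (1, 0, 1786)  [1]
  a=2: (2, 0, 893)  [1]
  a=3..4: none
  a=5: (5, -4, 358), (5, 4, 358)  [2]
  a=6..9: none
  a=10: (10, -4, 179), (10, 4, 179)  [2]
  a=11..16: none
  a=17: (17, -8, 106), (17, 8, 106)  [2]
  a=18: none
  a=19: (19, 0, 94)  [1]
  a=20..22: none
  a=23: (23, -20, 82), (23, 20, 82)  [2]
  a=24: none
  a=25: (25, -16, 74), (25, 16, 74)  [2]
  a=26..33: none
  a=34: (34, -8, 53), (34, 8, 53)  [2]
  a=35..36: none
  a=37: (37, -16, 50), (37, 16, 50)  [2]
  a=38: (38, 0, 47)  [1]
  a=39..40: none
  a=41: (41, -20, 46), (41, 20, 46)  [2]
  a=42..48: none
Total reduced forms: 1 + 1 + 2 + 2 + 2 + 1 + 2 + 2 + 2 + 2 + 1 + 2 = 20
h = 20

20


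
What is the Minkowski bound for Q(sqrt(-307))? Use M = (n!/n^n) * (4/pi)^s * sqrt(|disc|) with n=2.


d = -307, d mod 4 = 1, so disc(K) = d = -307; |disc(K)| = 307
Imaginary quadratic field, so n = 2, s = r2 = 1, r1 = 0
M = (n!/n^n) * (4/pi)^s * sqrt(|disc(K)|) = (2!/2^2) * (4/pi)^1 * sqrt(307)
= 0.5 * 1.273240 * 17.521415
= 11.1545

11.1545


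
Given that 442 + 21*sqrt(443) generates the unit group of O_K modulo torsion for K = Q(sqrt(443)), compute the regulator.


epsilon = 442 + 21*sqrt(443)
= 883.9989
R = ln(883.9989)
= 6.7845

6.7845


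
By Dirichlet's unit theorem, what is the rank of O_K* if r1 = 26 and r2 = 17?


By Dirichlet's unit theorem:
rank = r1 + r2 - 1
= 26 + 17 - 1
= 42

42


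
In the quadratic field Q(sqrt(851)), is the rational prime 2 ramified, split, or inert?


K = Q(sqrt(851)). Since d mod 4 = 3, disc(K) = 3404.
Check p | disc: 3404 mod 2 = 0.
p divides disc, so p ramifies: (p) = P^2 with e=2, f=1, g=1.
Therefore p is ramified.

ramified


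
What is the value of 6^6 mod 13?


p = 13 is prime and the exponent is (p-1)/2 = 6, so by Euler's criterion 6^6 = (6/13) = +1 or -1 mod 13.
Compute by square-and-multiply:
  6 = 4 + 2 (binary 110)
  Repeated squaring mod 13: 6^1 = 6, 6^2 = 10, 6^4 = 9
  6^6 = 6^4 * 6^2 = 9 * 10 mod 13
    9 * 10 = 90 = 12 mod 13
  6^6 = 12 mod 13
Result 12 = p - 1 = -1 mod 13: 6 is a quadratic non-residue mod 13. As a residue in [0, p-1] the value is 12.
6^6 mod 13 = 12

12
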